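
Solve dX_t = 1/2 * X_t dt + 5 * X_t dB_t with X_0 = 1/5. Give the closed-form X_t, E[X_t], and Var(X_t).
X_t = 1/5 * exp((-12) t + (5) B_t); E[X_t] = exp(t/2)/5; Var(X_t) = (exp(25*t) - 1)*exp(t)/25

For GBM dX = mu X dt + sigma X dB with X_0 = x_0, apply Itô to Y = log X: dY = (mu - sigma^2/2) dt + sigma dB, so Y_t = log(x_0) + (mu - sigma^2/2) t + sigma B_t and hence X_t = x_0 * exp((mu - sigma^2/2) t + sigma B_t).
With mu = 1/2, sigma = 5, x_0 = 1/5, this gives:
  X_t = 1/5 * exp((-12) * t + (5) * B_t).
Since sigma*B_t ~ Normal(0, sigma^2 t), E[exp(sigma*B_t)] = exp(sigma^2 t / 2); so E[X_t] = x_0 * exp((mu - sigma^2/2) t) * exp(sigma^2 t / 2) = x_0 * exp(mu t) = exp(t/2)/5.
Var(X_t) = E[X_t^2] - (E[X_t])^2 = x_0^2 * exp(2 mu t) * (exp(sigma^2 t) - 1) = (exp(25*t) - 1)*exp(t)/25.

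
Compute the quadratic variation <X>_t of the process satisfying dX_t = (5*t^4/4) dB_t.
<X>_t = 25*t^9/144

For an Itô process dX_t = a(t) dt + b(t) dB_t, the quadratic variation is <X>_t = int_0^t b(s)^2 ds (the drift term does not contribute). Here b(s) = 5*s^4/4, so
  b(s)^2 = 25*s^8/16.
Integrating from 0 to t:
  <X>_t = int_0^t (25*s^8/16) ds = 25*t^9/144.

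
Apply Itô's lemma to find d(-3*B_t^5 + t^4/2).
d(-3*B_t^5 + t^4/2) = (-30*B_t^3 + 2*t^3) dt + (-15*B_t^4) dB_t

Itô's formula for f(t, x): d f(t, B_t) = (f_t + (1/2) f_xx) dt + f_x dB_t. Compute partials of f(t, x) = t^4/2 - 3*x^5:
  f_t(t,x)  = 2*t^3
  f_x(t,x)  = -15*x^4
  f_xx(t,x) = -60*x^3
Assemble drift = f_t + (1/2) f_xx = 2*t^3 - 30*x^3 and diffusion = f_x = -15*x^4. Substituting x = B_t:
  d(-3*B_t^5 + t^4/2) = (-30*B_t^3 + 2*t^3) dt + (-15*B_t^4) dB_t.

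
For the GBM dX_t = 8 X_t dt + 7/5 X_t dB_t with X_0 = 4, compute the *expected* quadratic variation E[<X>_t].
E[<X>_t] = 784*exp(449*t/25)/449 - 784/449

<X>_t = int_0^t ((7/5) * X_s)^2 ds. Taking expectation inside the integral: E[<X>_t] = (7/5)^2 * int_0^t E[X_s^2] ds. For GBM, E[X_s^2] = x_0^2 * exp((2 mu + sigma^2) s). Integrating:
  E[<X>_t] = (7/5)^2 * 4^2 * (exp((2*8 + (7/5)^2) t) - 1) / (2*8 + (7/5)^2)
           = (7/5)^2 * 4^2 * (exp((449/25) t) - 1) / (449/25) = 784*exp(449*t/25)/449 - 784/449.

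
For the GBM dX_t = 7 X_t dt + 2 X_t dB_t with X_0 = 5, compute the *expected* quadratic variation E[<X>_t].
E[<X>_t] = 50*exp(18*t)/9 - 50/9

<X>_t = int_0^t (2 * X_s)^2 ds. Taking expectation inside the integral: E[<X>_t] = 2^2 * int_0^t E[X_s^2] ds. For GBM, E[X_s^2] = x_0^2 * exp((2 mu + sigma^2) s). Integrating:
  E[<X>_t] = 2^2 * 5^2 * (exp((2*7 + 2^2) t) - 1) / (2*7 + 2^2)
           = 2^2 * 5^2 * (exp(18 t) - 1) / 18 = 50*exp(18*t)/9 - 50/9.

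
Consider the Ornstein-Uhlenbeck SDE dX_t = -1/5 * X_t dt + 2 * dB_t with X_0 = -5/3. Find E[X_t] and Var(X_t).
E[X_t] = -5*exp(-t/5)/3; Var(X_t) = 10 - 10*exp(-2*t/5)

The OU SDE dX = -theta X dt + sigma dB admits the integrating factor exp(theta t): d(exp(theta t) X_t) = sigma exp(theta t) dB_t. Integrating from 0 to t:
  X_t = x_0 * exp(-theta t) + sigma * int_0^t exp(-theta (t-s)) dB_s.
The Itô integral has mean 0 and (by the Itô isometry) variance sigma^2 * int_0^t exp(-2 theta (t - s)) ds = sigma^2 * (1 - exp(-2 theta t)) / (2 theta).
With theta = 1/5, sigma = 2, x_0 = -5/3:
  E[X_t] = -5/3 * exp(-1/5 t) = -5*exp(-t/5)/3
  Var(X_t) = (2)^2 * (1 - exp(-2*1/5 t)) / (2 * 1/5) = 10 - 10*exp(-2*t/5).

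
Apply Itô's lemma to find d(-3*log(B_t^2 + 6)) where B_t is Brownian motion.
d(-3*log(B_t^2 + 6)) = (3*(B_t^2 - 6)/(B_t^2 + 6)^2) dt + (-6*B_t/(B_t^2 + 6)) dB_t

Itô's formula for f(B_t) gives d f(B_t) = f'(B_t) dB_t + (1/2) f''(B_t) dt. Compute derivatives of f(x) = -3*log(x^2 + 6):
  f'(x)  = -6*x/(x^2 + 6)
  f''(x) = 6*(x^2 - 6)/(x^2 + 6)^2
Substitute x = B_t and multiply the f'' term by 1/2:
  drift     = (1/2) * (6*(x^2 - 6)/(x^2 + 6)^2) evaluated at B_t = 3*(B_t^2 - 6)/(B_t^2 + 6)^2
  diffusion = (-6*x/(x^2 + 6)) evaluated at B_t = -6*B_t/(B_t^2 + 6)
Therefore d(-3*log(B_t^2 + 6)) = (3*(B_t^2 - 6)/(B_t^2 + 6)^2) dt + (-6*B_t/(B_t^2 + 6)) dB_t.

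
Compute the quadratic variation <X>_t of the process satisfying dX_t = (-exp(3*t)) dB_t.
<X>_t = exp(6*t)/6 - 1/6

For an Itô process dX_t = a(t) dt + b(t) dB_t, the quadratic variation is <X>_t = int_0^t b(s)^2 ds (the drift term does not contribute). Here b(s) = -exp(3*s), so
  b(s)^2 = exp(6*s).
Integrating from 0 to t:
  <X>_t = int_0^t (exp(6*s)) ds = exp(6*t)/6 - 1/6.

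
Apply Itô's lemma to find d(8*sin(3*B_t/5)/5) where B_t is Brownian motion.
d(8*sin(3*B_t/5)/5) = (-36*sin(3*B_t/5)/125) dt + (24*cos(3*B_t/5)/25) dB_t

Itô's formula for f(B_t) gives d f(B_t) = f'(B_t) dB_t + (1/2) f''(B_t) dt. Compute derivatives of f(x) = 8*sin(3*x/5)/5:
  f'(x)  = 24*cos(3*x/5)/25
  f''(x) = -72*sin(3*x/5)/125
Substitute x = B_t and multiply the f'' term by 1/2:
  drift     = (1/2) * (-72*sin(3*x/5)/125) evaluated at B_t = -36*sin(3*B_t/5)/125
  diffusion = (24*cos(3*x/5)/25) evaluated at B_t = 24*cos(3*B_t/5)/25
Therefore d(8*sin(3*B_t/5)/5) = (-36*sin(3*B_t/5)/125) dt + (24*cos(3*B_t/5)/25) dB_t.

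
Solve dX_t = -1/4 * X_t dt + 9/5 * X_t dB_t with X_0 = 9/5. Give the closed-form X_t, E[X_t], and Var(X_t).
X_t = 9/5 * exp((-187/100) t + (9/5) B_t); E[X_t] = 9*exp(-t/4)/5; Var(X_t) = (81*exp(81*t/25) - 81)*exp(-t/2)/25

For GBM dX = mu X dt + sigma X dB with X_0 = x_0, apply Itô to Y = log X: dY = (mu - sigma^2/2) dt + sigma dB, so Y_t = log(x_0) + (mu - sigma^2/2) t + sigma B_t and hence X_t = x_0 * exp((mu - sigma^2/2) t + sigma B_t).
With mu = -1/4, sigma = 9/5, x_0 = 9/5, this gives:
  X_t = 9/5 * exp((-187/100) * t + (9/5) * B_t).
Since sigma*B_t ~ Normal(0, sigma^2 t), E[exp(sigma*B_t)] = exp(sigma^2 t / 2); so E[X_t] = x_0 * exp((mu - sigma^2/2) t) * exp(sigma^2 t / 2) = x_0 * exp(mu t) = 9*exp(-t/4)/5.
Var(X_t) = E[X_t^2] - (E[X_t])^2 = x_0^2 * exp(2 mu t) * (exp(sigma^2 t) - 1) = (81*exp(81*t/25) - 81)*exp(-t/2)/25.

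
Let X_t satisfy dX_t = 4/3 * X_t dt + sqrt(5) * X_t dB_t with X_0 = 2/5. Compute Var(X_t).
Var(X_t) = 4*(exp(5*t) - 1)*exp(8*t/3)/25

For GBM dX = mu X dt + sigma X dB with X_0 = x_0, apply Itô to Y = log X: dY = (mu - sigma^2/2) dt + sigma dB, so Y_t = log(x_0) + (mu - sigma^2/2) t + sigma B_t and hence X_t = x_0 * exp((mu - sigma^2/2) t + sigma B_t).
With mu = 4/3, sigma = sqrt(5), x_0 = 2/5, this gives:
  X_t = 2/5 * exp((-7/6) * t + (sqrt(5)) * B_t).
Since sigma*B_t ~ Normal(0, sigma^2 t), E[exp(sigma*B_t)] = exp(sigma^2 t / 2); so E[X_t] = x_0 * exp((mu - sigma^2/2) t) * exp(sigma^2 t / 2) = x_0 * exp(mu t) = 2*exp(4*t/3)/5.
Var(X_t) = E[X_t^2] - (E[X_t])^2 = x_0^2 * exp(2 mu t) * (exp(sigma^2 t) - 1) = 4*(exp(5*t) - 1)*exp(8*t/3)/25.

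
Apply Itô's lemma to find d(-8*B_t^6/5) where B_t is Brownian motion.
d(-8*B_t^6/5) = (-24*B_t^4) dt + (-48*B_t^5/5) dB_t

Itô's formula for f(B_t) gives d f(B_t) = f'(B_t) dB_t + (1/2) f''(B_t) dt. Compute derivatives of f(x) = -8*x^6/5:
  f'(x)  = -48*x^5/5
  f''(x) = -48*x^4
Substitute x = B_t and multiply the f'' term by 1/2:
  drift     = (1/2) * (-48*x^4) evaluated at B_t = -24*B_t^4
  diffusion = (-48*x^5/5) evaluated at B_t = -48*B_t^5/5
Therefore d(-8*B_t^6/5) = (-24*B_t^4) dt + (-48*B_t^5/5) dB_t.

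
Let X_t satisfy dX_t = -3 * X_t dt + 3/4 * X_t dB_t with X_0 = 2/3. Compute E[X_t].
E[X_t] = 2*exp(-3*t)/3

For GBM dX = mu X dt + sigma X dB with X_0 = x_0, apply Itô to Y = log X: dY = (mu - sigma^2/2) dt + sigma dB, so Y_t = log(x_0) + (mu - sigma^2/2) t + sigma B_t and hence X_t = x_0 * exp((mu - sigma^2/2) t + sigma B_t).
With mu = -3, sigma = 3/4, x_0 = 2/3, this gives:
  X_t = 2/3 * exp((-105/32) * t + (3/4) * B_t).
Since sigma*B_t ~ Normal(0, sigma^2 t), E[exp(sigma*B_t)] = exp(sigma^2 t / 2); so E[X_t] = x_0 * exp((mu - sigma^2/2) t) * exp(sigma^2 t / 2) = x_0 * exp(mu t) = 2*exp(-3*t)/3.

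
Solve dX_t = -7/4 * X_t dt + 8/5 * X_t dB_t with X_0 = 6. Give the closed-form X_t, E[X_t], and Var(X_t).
X_t = 6 * exp((-303/100) t + (8/5) B_t); E[X_t] = 6*exp(-7*t/4); Var(X_t) = (36*exp(64*t/25) - 36)*exp(-7*t/2)

For GBM dX = mu X dt + sigma X dB with X_0 = x_0, apply Itô to Y = log X: dY = (mu - sigma^2/2) dt + sigma dB, so Y_t = log(x_0) + (mu - sigma^2/2) t + sigma B_t and hence X_t = x_0 * exp((mu - sigma^2/2) t + sigma B_t).
With mu = -7/4, sigma = 8/5, x_0 = 6, this gives:
  X_t = 6 * exp((-303/100) * t + (8/5) * B_t).
Since sigma*B_t ~ Normal(0, sigma^2 t), E[exp(sigma*B_t)] = exp(sigma^2 t / 2); so E[X_t] = x_0 * exp((mu - sigma^2/2) t) * exp(sigma^2 t / 2) = x_0 * exp(mu t) = 6*exp(-7*t/4).
Var(X_t) = E[X_t^2] - (E[X_t])^2 = x_0^2 * exp(2 mu t) * (exp(sigma^2 t) - 1) = (36*exp(64*t/25) - 36)*exp(-7*t/2).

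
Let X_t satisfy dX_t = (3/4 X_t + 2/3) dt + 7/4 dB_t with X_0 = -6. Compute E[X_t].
E[X_t] = -46*exp(3*t/4)/9 - 8/9

Taking expectations and using E[dB_t] = 0, the mean m(t) = E[X_t] satisfies the ODE m'(t) = a m(t) + b with m(0) = x_0. With a = 3/4, b = 2/3, x_0 = -6, the solution is
  m(t) = x_0 * exp(a t) + (b/a) * (exp(a t) - 1)
       = (-6) * exp((3/4) t) + ((2/3)/(3/4)) * (exp((3/4) t) - 1)
       = -46*exp(3*t/4)/9 - 8/9.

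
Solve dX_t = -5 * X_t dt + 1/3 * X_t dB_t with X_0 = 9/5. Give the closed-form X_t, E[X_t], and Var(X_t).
X_t = 9/5 * exp((-91/18) t + (1/3) B_t); E[X_t] = 9*exp(-5*t)/5; Var(X_t) = (81*exp(t/9) - 81)*exp(-10*t)/25

For GBM dX = mu X dt + sigma X dB with X_0 = x_0, apply Itô to Y = log X: dY = (mu - sigma^2/2) dt + sigma dB, so Y_t = log(x_0) + (mu - sigma^2/2) t + sigma B_t and hence X_t = x_0 * exp((mu - sigma^2/2) t + sigma B_t).
With mu = -5, sigma = 1/3, x_0 = 9/5, this gives:
  X_t = 9/5 * exp((-91/18) * t + (1/3) * B_t).
Since sigma*B_t ~ Normal(0, sigma^2 t), E[exp(sigma*B_t)] = exp(sigma^2 t / 2); so E[X_t] = x_0 * exp((mu - sigma^2/2) t) * exp(sigma^2 t / 2) = x_0 * exp(mu t) = 9*exp(-5*t)/5.
Var(X_t) = E[X_t^2] - (E[X_t])^2 = x_0^2 * exp(2 mu t) * (exp(sigma^2 t) - 1) = (81*exp(t/9) - 81)*exp(-10*t)/25.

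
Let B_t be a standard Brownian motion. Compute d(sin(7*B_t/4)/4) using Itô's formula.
d(sin(7*B_t/4)/4) = (-49*sin(7*B_t/4)/128) dt + (7*cos(7*B_t/4)/16) dB_t

Itô's formula for f(B_t) gives d f(B_t) = f'(B_t) dB_t + (1/2) f''(B_t) dt. Compute derivatives of f(x) = sin(7*x/4)/4:
  f'(x)  = 7*cos(7*x/4)/16
  f''(x) = -49*sin(7*x/4)/64
Substitute x = B_t and multiply the f'' term by 1/2:
  drift     = (1/2) * (-49*sin(7*x/4)/64) evaluated at B_t = -49*sin(7*B_t/4)/128
  diffusion = (7*cos(7*x/4)/16) evaluated at B_t = 7*cos(7*B_t/4)/16
Therefore d(sin(7*B_t/4)/4) = (-49*sin(7*B_t/4)/128) dt + (7*cos(7*B_t/4)/16) dB_t.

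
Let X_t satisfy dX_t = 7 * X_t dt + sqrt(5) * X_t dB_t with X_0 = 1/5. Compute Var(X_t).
Var(X_t) = (exp(5*t) - 1)*exp(14*t)/25

For GBM dX = mu X dt + sigma X dB with X_0 = x_0, apply Itô to Y = log X: dY = (mu - sigma^2/2) dt + sigma dB, so Y_t = log(x_0) + (mu - sigma^2/2) t + sigma B_t and hence X_t = x_0 * exp((mu - sigma^2/2) t + sigma B_t).
With mu = 7, sigma = sqrt(5), x_0 = 1/5, this gives:
  X_t = 1/5 * exp((9/2) * t + (sqrt(5)) * B_t).
Since sigma*B_t ~ Normal(0, sigma^2 t), E[exp(sigma*B_t)] = exp(sigma^2 t / 2); so E[X_t] = x_0 * exp((mu - sigma^2/2) t) * exp(sigma^2 t / 2) = x_0 * exp(mu t) = exp(7*t)/5.
Var(X_t) = E[X_t^2] - (E[X_t])^2 = x_0^2 * exp(2 mu t) * (exp(sigma^2 t) - 1) = (exp(5*t) - 1)*exp(14*t)/25.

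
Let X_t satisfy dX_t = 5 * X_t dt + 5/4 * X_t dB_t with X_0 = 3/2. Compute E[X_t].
E[X_t] = 3*exp(5*t)/2

For GBM dX = mu X dt + sigma X dB with X_0 = x_0, apply Itô to Y = log X: dY = (mu - sigma^2/2) dt + sigma dB, so Y_t = log(x_0) + (mu - sigma^2/2) t + sigma B_t and hence X_t = x_0 * exp((mu - sigma^2/2) t + sigma B_t).
With mu = 5, sigma = 5/4, x_0 = 3/2, this gives:
  X_t = 3/2 * exp((135/32) * t + (5/4) * B_t).
Since sigma*B_t ~ Normal(0, sigma^2 t), E[exp(sigma*B_t)] = exp(sigma^2 t / 2); so E[X_t] = x_0 * exp((mu - sigma^2/2) t) * exp(sigma^2 t / 2) = x_0 * exp(mu t) = 3*exp(5*t)/2.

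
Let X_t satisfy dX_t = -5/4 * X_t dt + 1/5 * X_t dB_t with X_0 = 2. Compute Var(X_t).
Var(X_t) = (4*exp(t/25) - 4)*exp(-5*t/2)

For GBM dX = mu X dt + sigma X dB with X_0 = x_0, apply Itô to Y = log X: dY = (mu - sigma^2/2) dt + sigma dB, so Y_t = log(x_0) + (mu - sigma^2/2) t + sigma B_t and hence X_t = x_0 * exp((mu - sigma^2/2) t + sigma B_t).
With mu = -5/4, sigma = 1/5, x_0 = 2, this gives:
  X_t = 2 * exp((-127/100) * t + (1/5) * B_t).
Since sigma*B_t ~ Normal(0, sigma^2 t), E[exp(sigma*B_t)] = exp(sigma^2 t / 2); so E[X_t] = x_0 * exp((mu - sigma^2/2) t) * exp(sigma^2 t / 2) = x_0 * exp(mu t) = 2*exp(-5*t/4).
Var(X_t) = E[X_t^2] - (E[X_t])^2 = x_0^2 * exp(2 mu t) * (exp(sigma^2 t) - 1) = (4*exp(t/25) - 4)*exp(-5*t/2).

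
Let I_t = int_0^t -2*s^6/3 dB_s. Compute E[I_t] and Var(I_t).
E[I_t] = 0; Var(I_t) = 4*t^13/117

The Itô integral of a deterministic integrand f(s) has mean 0 because each increment f(s) * (B_{s+ds} - B_s) has mean 0. By the Itô isometry:
  Var( int_0^t f(s) dB_s ) = E[ (int_0^t f(s) dB_s)^2 ] = int_0^t f(s)^2 ds.
Here f(s) = -2*s^6/3, so f(s)^2 = 4*s^12/9. Integrate:
  int_0^t (4*s^12/9) ds = 4*t^13/117.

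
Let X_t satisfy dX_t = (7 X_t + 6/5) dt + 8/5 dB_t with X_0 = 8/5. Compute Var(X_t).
Var(X_t) = 32*exp(14*t)/175 - 32/175

The variance V(t) = Var(X_t) satisfies V'(t) = 2 a V(t) + c^2 with V(0) = 0 (drift coefficient is linear in X, diffusion is constant). With a = 7, c = 8/5, the solution is
  V(t) = (c^2 / (2 a)) * (exp(2 a t) - 1)
       = ((8/5)^2 / (2*7)) * (exp(14 t) - 1)
       = 32*exp(14*t)/175 - 32/175.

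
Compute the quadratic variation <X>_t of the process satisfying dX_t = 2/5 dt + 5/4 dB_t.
<X>_t = 25*t/16

For an Itô process dX_t = a(t) dt + b(t) dB_t, the quadratic variation is <X>_t = int_0^t b(s)^2 ds (the drift term does not contribute). Here b(s) = 5/4, so
  b(s)^2 = 25/16.
Integrating from 0 to t:
  <X>_t = int_0^t (25/16) ds = 25*t/16.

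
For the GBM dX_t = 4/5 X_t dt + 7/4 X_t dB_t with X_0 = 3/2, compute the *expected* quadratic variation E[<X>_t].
E[<X>_t] = 2205*exp(373*t/80)/1492 - 2205/1492

<X>_t = int_0^t ((7/4) * X_s)^2 ds. Taking expectation inside the integral: E[<X>_t] = (7/4)^2 * int_0^t E[X_s^2] ds. For GBM, E[X_s^2] = x_0^2 * exp((2 mu + sigma^2) s). Integrating:
  E[<X>_t] = (7/4)^2 * (3/2)^2 * (exp((2*(4/5) + (7/4)^2) t) - 1) / (2*(4/5) + (7/4)^2)
           = (7/4)^2 * (3/2)^2 * (exp((373/80) t) - 1) / (373/80) = 2205*exp(373*t/80)/1492 - 2205/1492.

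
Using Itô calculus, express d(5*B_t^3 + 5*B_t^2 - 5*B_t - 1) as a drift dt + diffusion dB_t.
d(5*B_t^3 + 5*B_t^2 - 5*B_t - 1) = (15*B_t + 5) dt + (15*B_t^2 + 10*B_t - 5) dB_t

Itô's formula for f(B_t) gives d f(B_t) = f'(B_t) dB_t + (1/2) f''(B_t) dt. Compute derivatives of f(x) = 5*x^3 + 5*x^2 - 5*x - 1:
  f'(x)  = 15*x^2 + 10*x - 5
  f''(x) = 30*x + 10
Substitute x = B_t and multiply the f'' term by 1/2:
  drift     = (1/2) * (30*x + 10) evaluated at B_t = 15*B_t + 5
  diffusion = (15*x^2 + 10*x - 5) evaluated at B_t = 15*B_t^2 + 10*B_t - 5
Therefore d(5*B_t^3 + 5*B_t^2 - 5*B_t - 1) = (15*B_t + 5) dt + (15*B_t^2 + 10*B_t - 5) dB_t.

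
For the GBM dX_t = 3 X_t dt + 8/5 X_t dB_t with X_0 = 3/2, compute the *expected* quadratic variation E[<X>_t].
E[<X>_t] = 72*exp(214*t/25)/107 - 72/107

<X>_t = int_0^t ((8/5) * X_s)^2 ds. Taking expectation inside the integral: E[<X>_t] = (8/5)^2 * int_0^t E[X_s^2] ds. For GBM, E[X_s^2] = x_0^2 * exp((2 mu + sigma^2) s). Integrating:
  E[<X>_t] = (8/5)^2 * (3/2)^2 * (exp((2*3 + (8/5)^2) t) - 1) / (2*3 + (8/5)^2)
           = (8/5)^2 * (3/2)^2 * (exp((214/25) t) - 1) / (214/25) = 72*exp(214*t/25)/107 - 72/107.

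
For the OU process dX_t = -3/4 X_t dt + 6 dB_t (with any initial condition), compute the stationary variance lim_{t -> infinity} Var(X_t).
lim Var(X_t) = 24

The OU SDE dX = -theta X dt + sigma dB admits the integrating factor exp(theta t): d(exp(theta t) X_t) = sigma exp(theta t) dB_t. Integrating from 0 to t gives X_t = x_0 * exp(-theta t) + sigma * int_0^t exp(-theta (t-s)) dB_s for any initial x_0. The Itô integral has variance (by the Itô isometry) sigma^2 * int_0^t exp(-2 theta (t - s)) ds = sigma^2 * (1 - exp(-2 theta t)) / (2 theta), independent of x_0.
With theta = 3/4, sigma = 6:
  Var(X_t) = (6)^2 * (1 - exp(-2*3/4 t)) / (2 * 3/4) = 24 - 24*exp(-3*t/2).
As t -> infinity, exp(-2*3/4 t) -> 0, so the stationary variance is sigma^2 / (2 theta) = 24.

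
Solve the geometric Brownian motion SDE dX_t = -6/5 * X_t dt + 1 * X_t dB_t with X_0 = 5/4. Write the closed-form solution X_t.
X_t = 5/4 * exp((-17/10) * t + (1) * B_t)

For GBM dX = mu X dt + sigma X dB with X_0 = x_0, apply Itô to Y = log X: dY = (mu - sigma^2/2) dt + sigma dB, so Y_t = log(x_0) + (mu - sigma^2/2) t + sigma B_t and hence X_t = x_0 * exp((mu - sigma^2/2) t + sigma B_t).
With mu = -6/5, sigma = 1, x_0 = 5/4, this gives:
  X_t = 5/4 * exp((-17/10) * t + (1) * B_t).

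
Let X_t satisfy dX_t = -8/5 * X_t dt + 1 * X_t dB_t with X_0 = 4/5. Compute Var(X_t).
Var(X_t) = (16*exp(t) - 16)*exp(-16*t/5)/25

For GBM dX = mu X dt + sigma X dB with X_0 = x_0, apply Itô to Y = log X: dY = (mu - sigma^2/2) dt + sigma dB, so Y_t = log(x_0) + (mu - sigma^2/2) t + sigma B_t and hence X_t = x_0 * exp((mu - sigma^2/2) t + sigma B_t).
With mu = -8/5, sigma = 1, x_0 = 4/5, this gives:
  X_t = 4/5 * exp((-21/10) * t + (1) * B_t).
Since sigma*B_t ~ Normal(0, sigma^2 t), E[exp(sigma*B_t)] = exp(sigma^2 t / 2); so E[X_t] = x_0 * exp((mu - sigma^2/2) t) * exp(sigma^2 t / 2) = x_0 * exp(mu t) = 4*exp(-8*t/5)/5.
Var(X_t) = E[X_t^2] - (E[X_t])^2 = x_0^2 * exp(2 mu t) * (exp(sigma^2 t) - 1) = (16*exp(t) - 16)*exp(-16*t/5)/25.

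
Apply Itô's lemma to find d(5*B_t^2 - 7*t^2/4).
d(5*B_t^2 - 7*t^2/4) = (5 - 7*t/2) dt + (10*B_t) dB_t

Itô's formula for f(t, x): d f(t, B_t) = (f_t + (1/2) f_xx) dt + f_x dB_t. Compute partials of f(t, x) = -7*t^2/4 + 5*x^2:
  f_t(t,x)  = -7*t/2
  f_x(t,x)  = 10*x
  f_xx(t,x) = 10
Assemble drift = f_t + (1/2) f_xx = 5 - 7*t/2 and diffusion = f_x = 10*x. Substituting x = B_t:
  d(5*B_t^2 - 7*t^2/4) = (5 - 7*t/2) dt + (10*B_t) dB_t.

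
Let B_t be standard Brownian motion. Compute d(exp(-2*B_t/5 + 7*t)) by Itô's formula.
d(exp(-2*B_t/5 + 7*t)) = (177*exp(-2*B_t/5 + 7*t)/25) dt + (-2*exp(-2*B_t/5 + 7*t)/5) dB_t

Itô's formula for f(t, x): d f(t, B_t) = (f_t + (1/2) f_xx) dt + f_x dB_t. Compute partials of f(t, x) = exp(7*t - 2*x/5):
  f_t(t,x)  = 7*exp(7*t - 2*x/5)
  f_x(t,x)  = -2*exp(7*t - 2*x/5)/5
  f_xx(t,x) = 4*exp(7*t - 2*x/5)/25
Assemble drift = f_t + (1/2) f_xx = 177*exp(7*t - 2*x/5)/25 and diffusion = f_x = -2*exp(7*t - 2*x/5)/5. Substituting x = B_t:
  d(exp(-2*B_t/5 + 7*t)) = (177*exp(-2*B_t/5 + 7*t)/25) dt + (-2*exp(-2*B_t/5 + 7*t)/5) dB_t.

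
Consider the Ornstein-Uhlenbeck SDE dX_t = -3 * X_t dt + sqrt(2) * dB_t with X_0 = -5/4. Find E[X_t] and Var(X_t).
E[X_t] = -5*exp(-3*t)/4; Var(X_t) = 1/3 - exp(-6*t)/3

The OU SDE dX = -theta X dt + sigma dB admits the integrating factor exp(theta t): d(exp(theta t) X_t) = sigma exp(theta t) dB_t. Integrating from 0 to t:
  X_t = x_0 * exp(-theta t) + sigma * int_0^t exp(-theta (t-s)) dB_s.
The Itô integral has mean 0 and (by the Itô isometry) variance sigma^2 * int_0^t exp(-2 theta (t - s)) ds = sigma^2 * (1 - exp(-2 theta t)) / (2 theta).
With theta = 3, sigma = sqrt(2), x_0 = -5/4:
  E[X_t] = -5/4 * exp(-3 t) = -5*exp(-3*t)/4
  Var(X_t) = (sqrt(2))^2 * (1 - exp(-2*3 t)) / (2 * 3) = 1/3 - exp(-6*t)/3.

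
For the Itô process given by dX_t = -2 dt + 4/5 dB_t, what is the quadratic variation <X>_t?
<X>_t = 16*t/25

For an Itô process dX_t = a(t) dt + b(t) dB_t, the quadratic variation is <X>_t = int_0^t b(s)^2 ds (the drift term does not contribute). Here b(s) = 4/5, so
  b(s)^2 = 16/25.
Integrating from 0 to t:
  <X>_t = int_0^t (16/25) ds = 16*t/25.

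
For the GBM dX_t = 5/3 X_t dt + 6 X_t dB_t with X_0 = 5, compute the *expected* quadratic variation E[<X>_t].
E[<X>_t] = 1350*exp(118*t/3)/59 - 1350/59

<X>_t = int_0^t (6 * X_s)^2 ds. Taking expectation inside the integral: E[<X>_t] = 6^2 * int_0^t E[X_s^2] ds. For GBM, E[X_s^2] = x_0^2 * exp((2 mu + sigma^2) s). Integrating:
  E[<X>_t] = 6^2 * 5^2 * (exp((2*(5/3) + 6^2) t) - 1) / (2*(5/3) + 6^2)
           = 6^2 * 5^2 * (exp((118/3) t) - 1) / (118/3) = 1350*exp(118*t/3)/59 - 1350/59.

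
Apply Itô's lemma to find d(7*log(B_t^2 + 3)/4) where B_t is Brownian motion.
d(7*log(B_t^2 + 3)/4) = (7*(3 - B_t^2)/(4*(B_t^2 + 3)^2)) dt + (7*B_t/(2*(B_t^2 + 3))) dB_t

Itô's formula for f(B_t) gives d f(B_t) = f'(B_t) dB_t + (1/2) f''(B_t) dt. Compute derivatives of f(x) = 7*log(x^2 + 3)/4:
  f'(x)  = 7*x/(2*(x^2 + 3))
  f''(x) = 7*(3 - x^2)/(2*(x^2 + 3)^2)
Substitute x = B_t and multiply the f'' term by 1/2:
  drift     = (1/2) * (7*(3 - x^2)/(2*(x^2 + 3)^2)) evaluated at B_t = 7*(3 - B_t^2)/(4*(B_t^2 + 3)^2)
  diffusion = (7*x/(2*(x^2 + 3))) evaluated at B_t = 7*B_t/(2*(B_t^2 + 3))
Therefore d(7*log(B_t^2 + 3)/4) = (7*(3 - B_t^2)/(4*(B_t^2 + 3)^2)) dt + (7*B_t/(2*(B_t^2 + 3))) dB_t.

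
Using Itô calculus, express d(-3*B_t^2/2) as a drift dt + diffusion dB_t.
d(-3*B_t^2/2) = (-3/2) dt + (-3*B_t) dB_t

Itô's formula for f(B_t) gives d f(B_t) = f'(B_t) dB_t + (1/2) f''(B_t) dt. Compute derivatives of f(x) = -3*x^2/2:
  f'(x)  = -3*x
  f''(x) = -3
Substitute x = B_t and multiply the f'' term by 1/2:
  drift     = (1/2) * (-3) evaluated at B_t = -3/2
  diffusion = (-3*x) evaluated at B_t = -3*B_t
Therefore d(-3*B_t^2/2) = (-3/2) dt + (-3*B_t) dB_t.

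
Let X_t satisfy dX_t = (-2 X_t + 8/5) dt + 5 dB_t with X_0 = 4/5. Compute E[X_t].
E[X_t] = 4/5

Taking expectations and using E[dB_t] = 0, the mean m(t) = E[X_t] satisfies the ODE m'(t) = a m(t) + b with m(0) = x_0. With a = -2, b = 8/5, x_0 = 4/5, the solution is
  m(t) = x_0 * exp(a t) + (b/a) * (exp(a t) - 1)
       = (4/5) * exp((-2) t) + ((8/5)/(-2)) * (exp((-2) t) - 1)
       = 4/5.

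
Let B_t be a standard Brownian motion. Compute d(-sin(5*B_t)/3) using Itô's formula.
d(-sin(5*B_t)/3) = (25*sin(5*B_t)/6) dt + (-5*cos(5*B_t)/3) dB_t

Itô's formula for f(B_t) gives d f(B_t) = f'(B_t) dB_t + (1/2) f''(B_t) dt. Compute derivatives of f(x) = -sin(5*x)/3:
  f'(x)  = -5*cos(5*x)/3
  f''(x) = 25*sin(5*x)/3
Substitute x = B_t and multiply the f'' term by 1/2:
  drift     = (1/2) * (25*sin(5*x)/3) evaluated at B_t = 25*sin(5*B_t)/6
  diffusion = (-5*cos(5*x)/3) evaluated at B_t = -5*cos(5*B_t)/3
Therefore d(-sin(5*B_t)/3) = (25*sin(5*B_t)/6) dt + (-5*cos(5*B_t)/3) dB_t.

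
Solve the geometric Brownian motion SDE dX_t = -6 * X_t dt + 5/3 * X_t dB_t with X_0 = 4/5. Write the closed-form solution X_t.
X_t = 4/5 * exp((-133/18) * t + (5/3) * B_t)

For GBM dX = mu X dt + sigma X dB with X_0 = x_0, apply Itô to Y = log X: dY = (mu - sigma^2/2) dt + sigma dB, so Y_t = log(x_0) + (mu - sigma^2/2) t + sigma B_t and hence X_t = x_0 * exp((mu - sigma^2/2) t + sigma B_t).
With mu = -6, sigma = 5/3, x_0 = 4/5, this gives:
  X_t = 4/5 * exp((-133/18) * t + (5/3) * B_t).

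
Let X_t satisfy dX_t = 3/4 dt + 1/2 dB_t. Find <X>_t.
<X>_t = t/4

For an Itô process dX_t = a(t) dt + b(t) dB_t, the quadratic variation is <X>_t = int_0^t b(s)^2 ds (the drift term does not contribute). Here b(s) = 1/2, so
  b(s)^2 = 1/4.
Integrating from 0 to t:
  <X>_t = int_0^t (1/4) ds = t/4.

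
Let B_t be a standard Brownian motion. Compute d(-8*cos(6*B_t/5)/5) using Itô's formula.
d(-8*cos(6*B_t/5)/5) = (144*cos(6*B_t/5)/125) dt + (48*sin(6*B_t/5)/25) dB_t

Itô's formula for f(B_t) gives d f(B_t) = f'(B_t) dB_t + (1/2) f''(B_t) dt. Compute derivatives of f(x) = -8*cos(6*x/5)/5:
  f'(x)  = 48*sin(6*x/5)/25
  f''(x) = 288*cos(6*x/5)/125
Substitute x = B_t and multiply the f'' term by 1/2:
  drift     = (1/2) * (288*cos(6*x/5)/125) evaluated at B_t = 144*cos(6*B_t/5)/125
  diffusion = (48*sin(6*x/5)/25) evaluated at B_t = 48*sin(6*B_t/5)/25
Therefore d(-8*cos(6*B_t/5)/5) = (144*cos(6*B_t/5)/125) dt + (48*sin(6*B_t/5)/25) dB_t.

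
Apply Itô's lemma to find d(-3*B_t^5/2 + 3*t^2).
d(-3*B_t^5/2 + 3*t^2) = (-15*B_t^3 + 6*t) dt + (-15*B_t^4/2) dB_t

Itô's formula for f(t, x): d f(t, B_t) = (f_t + (1/2) f_xx) dt + f_x dB_t. Compute partials of f(t, x) = 3*t^2 - 3*x^5/2:
  f_t(t,x)  = 6*t
  f_x(t,x)  = -15*x^4/2
  f_xx(t,x) = -30*x^3
Assemble drift = f_t + (1/2) f_xx = 6*t - 15*x^3 and diffusion = f_x = -15*x^4/2. Substituting x = B_t:
  d(-3*B_t^5/2 + 3*t^2) = (-15*B_t^3 + 6*t) dt + (-15*B_t^4/2) dB_t.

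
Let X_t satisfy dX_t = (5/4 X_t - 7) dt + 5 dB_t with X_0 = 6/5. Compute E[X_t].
E[X_t] = 28/5 - 22*exp(5*t/4)/5

Taking expectations and using E[dB_t] = 0, the mean m(t) = E[X_t] satisfies the ODE m'(t) = a m(t) + b with m(0) = x_0. With a = 5/4, b = -7, x_0 = 6/5, the solution is
  m(t) = x_0 * exp(a t) + (b/a) * (exp(a t) - 1)
       = (6/5) * exp((5/4) t) + ((-7)/(5/4)) * (exp((5/4) t) - 1)
       = 28/5 - 22*exp(5*t/4)/5.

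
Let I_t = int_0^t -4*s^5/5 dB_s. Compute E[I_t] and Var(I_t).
E[I_t] = 0; Var(I_t) = 16*t^11/275

The Itô integral of a deterministic integrand f(s) has mean 0 because each increment f(s) * (B_{s+ds} - B_s) has mean 0. By the Itô isometry:
  Var( int_0^t f(s) dB_s ) = E[ (int_0^t f(s) dB_s)^2 ] = int_0^t f(s)^2 ds.
Here f(s) = -4*s^5/5, so f(s)^2 = 16*s^10/25. Integrate:
  int_0^t (16*s^10/25) ds = 16*t^11/275.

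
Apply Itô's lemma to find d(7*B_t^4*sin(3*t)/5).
d(7*B_t^4*sin(3*t)/5) = (21*B_t^2*(B_t^2*cos(3*t) + 2*sin(3*t))/5) dt + (28*B_t^3*sin(3*t)/5) dB_t

Itô's formula for f(t, x): d f(t, B_t) = (f_t + (1/2) f_xx) dt + f_x dB_t. Compute partials of f(t, x) = 7*x^4*sin(3*t)/5:
  f_t(t,x)  = 21*x^4*cos(3*t)/5
  f_x(t,x)  = 28*x^3*sin(3*t)/5
  f_xx(t,x) = 84*x^2*sin(3*t)/5
Assemble drift = f_t + (1/2) f_xx = 21*x^2*(x^2*cos(3*t) + 2*sin(3*t))/5 and diffusion = f_x = 28*x^3*sin(3*t)/5. Substituting x = B_t:
  d(7*B_t^4*sin(3*t)/5) = (21*B_t^2*(B_t^2*cos(3*t) + 2*sin(3*t))/5) dt + (28*B_t^3*sin(3*t)/5) dB_t.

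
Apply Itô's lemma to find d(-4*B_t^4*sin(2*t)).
d(-4*B_t^4*sin(2*t)) = (-8*B_t^2*(B_t^2*cos(2*t) + 3*sin(2*t))) dt + (-16*B_t^3*sin(2*t)) dB_t

Itô's formula for f(t, x): d f(t, B_t) = (f_t + (1/2) f_xx) dt + f_x dB_t. Compute partials of f(t, x) = -4*x^4*sin(2*t):
  f_t(t,x)  = -8*x^4*cos(2*t)
  f_x(t,x)  = -16*x^3*sin(2*t)
  f_xx(t,x) = -48*x^2*sin(2*t)
Assemble drift = f_t + (1/2) f_xx = -8*x^2*(x^2*cos(2*t) + 3*sin(2*t)) and diffusion = f_x = -16*x^3*sin(2*t). Substituting x = B_t:
  d(-4*B_t^4*sin(2*t)) = (-8*B_t^2*(B_t^2*cos(2*t) + 3*sin(2*t))) dt + (-16*B_t^3*sin(2*t)) dB_t.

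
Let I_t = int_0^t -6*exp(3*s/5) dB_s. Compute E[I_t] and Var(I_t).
E[I_t] = 0; Var(I_t) = 30*exp(6*t/5) - 30

The Itô integral of a deterministic integrand f(s) has mean 0 because each increment f(s) * (B_{s+ds} - B_s) has mean 0. By the Itô isometry:
  Var( int_0^t f(s) dB_s ) = E[ (int_0^t f(s) dB_s)^2 ] = int_0^t f(s)^2 ds.
Here f(s) = -6*exp(3*s/5), so f(s)^2 = 36*exp(6*s/5). Integrate:
  int_0^t (36*exp(6*s/5)) ds = 30*exp(6*t/5) - 30.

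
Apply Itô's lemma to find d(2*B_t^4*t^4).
d(2*B_t^4*t^4) = (B_t^2*t^3*(8*B_t^2 + 12*t)) dt + (8*B_t^3*t^4) dB_t

Itô's formula for f(t, x): d f(t, B_t) = (f_t + (1/2) f_xx) dt + f_x dB_t. Compute partials of f(t, x) = 2*t^4*x^4:
  f_t(t,x)  = 8*t^3*x^4
  f_x(t,x)  = 8*t^4*x^3
  f_xx(t,x) = 24*t^4*x^2
Assemble drift = f_t + (1/2) f_xx = t^3*x^2*(12*t + 8*x^2) and diffusion = f_x = 8*t^4*x^3. Substituting x = B_t:
  d(2*B_t^4*t^4) = (B_t^2*t^3*(8*B_t^2 + 12*t)) dt + (8*B_t^3*t^4) dB_t.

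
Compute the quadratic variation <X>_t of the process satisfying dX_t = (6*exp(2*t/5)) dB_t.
<X>_t = 45*exp(4*t/5) - 45

For an Itô process dX_t = a(t) dt + b(t) dB_t, the quadratic variation is <X>_t = int_0^t b(s)^2 ds (the drift term does not contribute). Here b(s) = 6*exp(2*s/5), so
  b(s)^2 = 36*exp(4*s/5).
Integrating from 0 to t:
  <X>_t = int_0^t (36*exp(4*s/5)) ds = 45*exp(4*t/5) - 45.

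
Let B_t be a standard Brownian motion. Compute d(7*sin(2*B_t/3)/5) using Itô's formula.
d(7*sin(2*B_t/3)/5) = (-14*sin(2*B_t/3)/45) dt + (14*cos(2*B_t/3)/15) dB_t

Itô's formula for f(B_t) gives d f(B_t) = f'(B_t) dB_t + (1/2) f''(B_t) dt. Compute derivatives of f(x) = 7*sin(2*x/3)/5:
  f'(x)  = 14*cos(2*x/3)/15
  f''(x) = -28*sin(2*x/3)/45
Substitute x = B_t and multiply the f'' term by 1/2:
  drift     = (1/2) * (-28*sin(2*x/3)/45) evaluated at B_t = -14*sin(2*B_t/3)/45
  diffusion = (14*cos(2*x/3)/15) evaluated at B_t = 14*cos(2*B_t/3)/15
Therefore d(7*sin(2*B_t/3)/5) = (-14*sin(2*B_t/3)/45) dt + (14*cos(2*B_t/3)/15) dB_t.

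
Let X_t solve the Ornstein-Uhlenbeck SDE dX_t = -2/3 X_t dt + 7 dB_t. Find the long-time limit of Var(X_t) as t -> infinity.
lim Var(X_t) = 147/4

The OU SDE dX = -theta X dt + sigma dB admits the integrating factor exp(theta t): d(exp(theta t) X_t) = sigma exp(theta t) dB_t. Integrating from 0 to t gives X_t = x_0 * exp(-theta t) + sigma * int_0^t exp(-theta (t-s)) dB_s for any initial x_0. The Itô integral has variance (by the Itô isometry) sigma^2 * int_0^t exp(-2 theta (t - s)) ds = sigma^2 * (1 - exp(-2 theta t)) / (2 theta), independent of x_0.
With theta = 2/3, sigma = 7:
  Var(X_t) = (7)^2 * (1 - exp(-2*2/3 t)) / (2 * 2/3) = 147/4 - 147*exp(-4*t/3)/4.
As t -> infinity, exp(-2*2/3 t) -> 0, so the stationary variance is sigma^2 / (2 theta) = 147/4.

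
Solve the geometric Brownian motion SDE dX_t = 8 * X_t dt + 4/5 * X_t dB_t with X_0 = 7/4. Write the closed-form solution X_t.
X_t = 7/4 * exp((192/25) * t + (4/5) * B_t)

For GBM dX = mu X dt + sigma X dB with X_0 = x_0, apply Itô to Y = log X: dY = (mu - sigma^2/2) dt + sigma dB, so Y_t = log(x_0) + (mu - sigma^2/2) t + sigma B_t and hence X_t = x_0 * exp((mu - sigma^2/2) t + sigma B_t).
With mu = 8, sigma = 4/5, x_0 = 7/4, this gives:
  X_t = 7/4 * exp((192/25) * t + (4/5) * B_t).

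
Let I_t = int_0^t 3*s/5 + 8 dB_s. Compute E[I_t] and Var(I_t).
E[I_t] = 0; Var(I_t) = t*(3*t^2 + 120*t + 1600)/25

The Itô integral of a deterministic integrand f(s) has mean 0 because each increment f(s) * (B_{s+ds} - B_s) has mean 0. By the Itô isometry:
  Var( int_0^t f(s) dB_s ) = E[ (int_0^t f(s) dB_s)^2 ] = int_0^t f(s)^2 ds.
Here f(s) = 3*s/5 + 8, so f(s)^2 = (3*s + 40)^2/25. Integrate:
  int_0^t ((3*s + 40)^2/25) ds = t*(3*t^2 + 120*t + 1600)/25.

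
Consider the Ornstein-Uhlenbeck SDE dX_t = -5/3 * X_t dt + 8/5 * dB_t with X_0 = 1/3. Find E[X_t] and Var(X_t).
E[X_t] = exp(-5*t/3)/3; Var(X_t) = 96/125 - 96*exp(-10*t/3)/125

The OU SDE dX = -theta X dt + sigma dB admits the integrating factor exp(theta t): d(exp(theta t) X_t) = sigma exp(theta t) dB_t. Integrating from 0 to t:
  X_t = x_0 * exp(-theta t) + sigma * int_0^t exp(-theta (t-s)) dB_s.
The Itô integral has mean 0 and (by the Itô isometry) variance sigma^2 * int_0^t exp(-2 theta (t - s)) ds = sigma^2 * (1 - exp(-2 theta t)) / (2 theta).
With theta = 5/3, sigma = 8/5, x_0 = 1/3:
  E[X_t] = 1/3 * exp(-5/3 t) = exp(-5*t/3)/3
  Var(X_t) = (8/5)^2 * (1 - exp(-2*5/3 t)) / (2 * 5/3) = 96/125 - 96*exp(-10*t/3)/125.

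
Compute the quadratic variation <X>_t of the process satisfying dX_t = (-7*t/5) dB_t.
<X>_t = 49*t^3/75

For an Itô process dX_t = a(t) dt + b(t) dB_t, the quadratic variation is <X>_t = int_0^t b(s)^2 ds (the drift term does not contribute). Here b(s) = -7*s/5, so
  b(s)^2 = 49*s^2/25.
Integrating from 0 to t:
  <X>_t = int_0^t (49*s^2/25) ds = 49*t^3/75.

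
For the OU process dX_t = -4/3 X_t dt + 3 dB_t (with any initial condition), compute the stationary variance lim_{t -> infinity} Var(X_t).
lim Var(X_t) = 27/8

The OU SDE dX = -theta X dt + sigma dB admits the integrating factor exp(theta t): d(exp(theta t) X_t) = sigma exp(theta t) dB_t. Integrating from 0 to t gives X_t = x_0 * exp(-theta t) + sigma * int_0^t exp(-theta (t-s)) dB_s for any initial x_0. The Itô integral has variance (by the Itô isometry) sigma^2 * int_0^t exp(-2 theta (t - s)) ds = sigma^2 * (1 - exp(-2 theta t)) / (2 theta), independent of x_0.
With theta = 4/3, sigma = 3:
  Var(X_t) = (3)^2 * (1 - exp(-2*4/3 t)) / (2 * 4/3) = 27/8 - 27*exp(-8*t/3)/8.
As t -> infinity, exp(-2*4/3 t) -> 0, so the stationary variance is sigma^2 / (2 theta) = 27/8.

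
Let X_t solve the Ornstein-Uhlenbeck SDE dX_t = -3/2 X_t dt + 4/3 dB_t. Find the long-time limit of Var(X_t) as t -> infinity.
lim Var(X_t) = 16/27

The OU SDE dX = -theta X dt + sigma dB admits the integrating factor exp(theta t): d(exp(theta t) X_t) = sigma exp(theta t) dB_t. Integrating from 0 to t gives X_t = x_0 * exp(-theta t) + sigma * int_0^t exp(-theta (t-s)) dB_s for any initial x_0. The Itô integral has variance (by the Itô isometry) sigma^2 * int_0^t exp(-2 theta (t - s)) ds = sigma^2 * (1 - exp(-2 theta t)) / (2 theta), independent of x_0.
With theta = 3/2, sigma = 4/3:
  Var(X_t) = (4/3)^2 * (1 - exp(-2*3/2 t)) / (2 * 3/2) = 16/27 - 16*exp(-3*t)/27.
As t -> infinity, exp(-2*3/2 t) -> 0, so the stationary variance is sigma^2 / (2 theta) = 16/27.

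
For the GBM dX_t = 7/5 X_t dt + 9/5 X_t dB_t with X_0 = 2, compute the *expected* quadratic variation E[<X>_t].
E[<X>_t] = 324*exp(151*t/25)/151 - 324/151

<X>_t = int_0^t ((9/5) * X_s)^2 ds. Taking expectation inside the integral: E[<X>_t] = (9/5)^2 * int_0^t E[X_s^2] ds. For GBM, E[X_s^2] = x_0^2 * exp((2 mu + sigma^2) s). Integrating:
  E[<X>_t] = (9/5)^2 * 2^2 * (exp((2*(7/5) + (9/5)^2) t) - 1) / (2*(7/5) + (9/5)^2)
           = (9/5)^2 * 2^2 * (exp((151/25) t) - 1) / (151/25) = 324*exp(151*t/25)/151 - 324/151.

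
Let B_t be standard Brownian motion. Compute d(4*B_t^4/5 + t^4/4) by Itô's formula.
d(4*B_t^4/5 + t^4/4) = (24*B_t^2/5 + t^3) dt + (16*B_t^3/5) dB_t

Itô's formula for f(t, x): d f(t, B_t) = (f_t + (1/2) f_xx) dt + f_x dB_t. Compute partials of f(t, x) = t^4/4 + 4*x^4/5:
  f_t(t,x)  = t^3
  f_x(t,x)  = 16*x^3/5
  f_xx(t,x) = 48*x^2/5
Assemble drift = f_t + (1/2) f_xx = t^3 + 24*x^2/5 and diffusion = f_x = 16*x^3/5. Substituting x = B_t:
  d(4*B_t^4/5 + t^4/4) = (24*B_t^2/5 + t^3) dt + (16*B_t^3/5) dB_t.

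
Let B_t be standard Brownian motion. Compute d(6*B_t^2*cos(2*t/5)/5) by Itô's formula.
d(6*B_t^2*cos(2*t/5)/5) = (-12*B_t^2*sin(2*t/5)/25 + 6*cos(2*t/5)/5) dt + (12*B_t*cos(2*t/5)/5) dB_t

Itô's formula for f(t, x): d f(t, B_t) = (f_t + (1/2) f_xx) dt + f_x dB_t. Compute partials of f(t, x) = 6*x^2*cos(2*t/5)/5:
  f_t(t,x)  = -12*x^2*sin(2*t/5)/25
  f_x(t,x)  = 12*x*cos(2*t/5)/5
  f_xx(t,x) = 12*cos(2*t/5)/5
Assemble drift = f_t + (1/2) f_xx = -12*x^2*sin(2*t/5)/25 + 6*cos(2*t/5)/5 and diffusion = f_x = 12*x*cos(2*t/5)/5. Substituting x = B_t:
  d(6*B_t^2*cos(2*t/5)/5) = (-12*B_t^2*sin(2*t/5)/25 + 6*cos(2*t/5)/5) dt + (12*B_t*cos(2*t/5)/5) dB_t.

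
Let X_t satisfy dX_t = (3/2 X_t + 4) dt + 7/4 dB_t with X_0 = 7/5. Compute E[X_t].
E[X_t] = 61*exp(3*t/2)/15 - 8/3

Taking expectations and using E[dB_t] = 0, the mean m(t) = E[X_t] satisfies the ODE m'(t) = a m(t) + b with m(0) = x_0. With a = 3/2, b = 4, x_0 = 7/5, the solution is
  m(t) = x_0 * exp(a t) + (b/a) * (exp(a t) - 1)
       = (7/5) * exp((3/2) t) + (4/(3/2)) * (exp((3/2) t) - 1)
       = 61*exp(3*t/2)/15 - 8/3.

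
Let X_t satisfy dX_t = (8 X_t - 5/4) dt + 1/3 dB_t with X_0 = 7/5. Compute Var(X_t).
Var(X_t) = exp(16*t)/144 - 1/144

The variance V(t) = Var(X_t) satisfies V'(t) = 2 a V(t) + c^2 with V(0) = 0 (drift coefficient is linear in X, diffusion is constant). With a = 8, c = 1/3, the solution is
  V(t) = (c^2 / (2 a)) * (exp(2 a t) - 1)
       = ((1/3)^2 / (2*8)) * (exp(16 t) - 1)
       = exp(16*t)/144 - 1/144.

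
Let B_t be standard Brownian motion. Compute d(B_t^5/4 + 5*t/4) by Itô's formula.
d(B_t^5/4 + 5*t/4) = (5*B_t^3/2 + 5/4) dt + (5*B_t^4/4) dB_t

Itô's formula for f(t, x): d f(t, B_t) = (f_t + (1/2) f_xx) dt + f_x dB_t. Compute partials of f(t, x) = 5*t/4 + x^5/4:
  f_t(t,x)  = 5/4
  f_x(t,x)  = 5*x^4/4
  f_xx(t,x) = 5*x^3
Assemble drift = f_t + (1/2) f_xx = 5*x^3/2 + 5/4 and diffusion = f_x = 5*x^4/4. Substituting x = B_t:
  d(B_t^5/4 + 5*t/4) = (5*B_t^3/2 + 5/4) dt + (5*B_t^4/4) dB_t.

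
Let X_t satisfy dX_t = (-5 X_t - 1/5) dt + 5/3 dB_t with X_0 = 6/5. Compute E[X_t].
E[X_t] = -1/25 + 31*exp(-5*t)/25

Taking expectations and using E[dB_t] = 0, the mean m(t) = E[X_t] satisfies the ODE m'(t) = a m(t) + b with m(0) = x_0. With a = -5, b = -1/5, x_0 = 6/5, the solution is
  m(t) = x_0 * exp(a t) + (b/a) * (exp(a t) - 1)
       = (6/5) * exp((-5) t) + ((-1/5)/(-5)) * (exp((-5) t) - 1)
       = -1/25 + 31*exp(-5*t)/25.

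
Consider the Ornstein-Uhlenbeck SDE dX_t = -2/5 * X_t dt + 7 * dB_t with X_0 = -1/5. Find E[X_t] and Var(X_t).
E[X_t] = -exp(-2*t/5)/5; Var(X_t) = 245/4 - 245*exp(-4*t/5)/4

The OU SDE dX = -theta X dt + sigma dB admits the integrating factor exp(theta t): d(exp(theta t) X_t) = sigma exp(theta t) dB_t. Integrating from 0 to t:
  X_t = x_0 * exp(-theta t) + sigma * int_0^t exp(-theta (t-s)) dB_s.
The Itô integral has mean 0 and (by the Itô isometry) variance sigma^2 * int_0^t exp(-2 theta (t - s)) ds = sigma^2 * (1 - exp(-2 theta t)) / (2 theta).
With theta = 2/5, sigma = 7, x_0 = -1/5:
  E[X_t] = -1/5 * exp(-2/5 t) = -exp(-2*t/5)/5
  Var(X_t) = (7)^2 * (1 - exp(-2*2/5 t)) / (2 * 2/5) = 245/4 - 245*exp(-4*t/5)/4.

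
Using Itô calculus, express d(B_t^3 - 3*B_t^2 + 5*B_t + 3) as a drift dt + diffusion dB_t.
d(B_t^3 - 3*B_t^2 + 5*B_t + 3) = (3*B_t - 3) dt + (3*B_t^2 - 6*B_t + 5) dB_t

Itô's formula for f(B_t) gives d f(B_t) = f'(B_t) dB_t + (1/2) f''(B_t) dt. Compute derivatives of f(x) = x^3 - 3*x^2 + 5*x + 3:
  f'(x)  = 3*x^2 - 6*x + 5
  f''(x) = 6*x - 6
Substitute x = B_t and multiply the f'' term by 1/2:
  drift     = (1/2) * (6*x - 6) evaluated at B_t = 3*B_t - 3
  diffusion = (3*x^2 - 6*x + 5) evaluated at B_t = 3*B_t^2 - 6*B_t + 5
Therefore d(B_t^3 - 3*B_t^2 + 5*B_t + 3) = (3*B_t - 3) dt + (3*B_t^2 - 6*B_t + 5) dB_t.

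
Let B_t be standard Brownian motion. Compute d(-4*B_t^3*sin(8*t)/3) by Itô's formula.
d(-4*B_t^3*sin(8*t)/3) = (-4*B_t*(8*B_t^2*cos(8*t)/3 + sin(8*t))) dt + (-4*B_t^2*sin(8*t)) dB_t

Itô's formula for f(t, x): d f(t, B_t) = (f_t + (1/2) f_xx) dt + f_x dB_t. Compute partials of f(t, x) = -4*x^3*sin(8*t)/3:
  f_t(t,x)  = -32*x^3*cos(8*t)/3
  f_x(t,x)  = -4*x^2*sin(8*t)
  f_xx(t,x) = -8*x*sin(8*t)
Assemble drift = f_t + (1/2) f_xx = -4*x*(8*x^2*cos(8*t)/3 + sin(8*t)) and diffusion = f_x = -4*x^2*sin(8*t). Substituting x = B_t:
  d(-4*B_t^3*sin(8*t)/3) = (-4*B_t*(8*B_t^2*cos(8*t)/3 + sin(8*t))) dt + (-4*B_t^2*sin(8*t)) dB_t.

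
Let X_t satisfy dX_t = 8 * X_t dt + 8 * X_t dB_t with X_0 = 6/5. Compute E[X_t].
E[X_t] = 6*exp(8*t)/5

For GBM dX = mu X dt + sigma X dB with X_0 = x_0, apply Itô to Y = log X: dY = (mu - sigma^2/2) dt + sigma dB, so Y_t = log(x_0) + (mu - sigma^2/2) t + sigma B_t and hence X_t = x_0 * exp((mu - sigma^2/2) t + sigma B_t).
With mu = 8, sigma = 8, x_0 = 6/5, this gives:
  X_t = 6/5 * exp((-24) * t + (8) * B_t).
Since sigma*B_t ~ Normal(0, sigma^2 t), E[exp(sigma*B_t)] = exp(sigma^2 t / 2); so E[X_t] = x_0 * exp((mu - sigma^2/2) t) * exp(sigma^2 t / 2) = x_0 * exp(mu t) = 6*exp(8*t)/5.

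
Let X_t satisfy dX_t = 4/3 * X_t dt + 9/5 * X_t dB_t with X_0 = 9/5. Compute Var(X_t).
Var(X_t) = 81*(exp(81*t/25) - 1)*exp(8*t/3)/25

For GBM dX = mu X dt + sigma X dB with X_0 = x_0, apply Itô to Y = log X: dY = (mu - sigma^2/2) dt + sigma dB, so Y_t = log(x_0) + (mu - sigma^2/2) t + sigma B_t and hence X_t = x_0 * exp((mu - sigma^2/2) t + sigma B_t).
With mu = 4/3, sigma = 9/5, x_0 = 9/5, this gives:
  X_t = 9/5 * exp((-43/150) * t + (9/5) * B_t).
Since sigma*B_t ~ Normal(0, sigma^2 t), E[exp(sigma*B_t)] = exp(sigma^2 t / 2); so E[X_t] = x_0 * exp((mu - sigma^2/2) t) * exp(sigma^2 t / 2) = x_0 * exp(mu t) = 9*exp(4*t/3)/5.
Var(X_t) = E[X_t^2] - (E[X_t])^2 = x_0^2 * exp(2 mu t) * (exp(sigma^2 t) - 1) = 81*(exp(81*t/25) - 1)*exp(8*t/3)/25.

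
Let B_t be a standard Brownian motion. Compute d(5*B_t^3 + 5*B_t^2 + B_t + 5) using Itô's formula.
d(5*B_t^3 + 5*B_t^2 + B_t + 5) = (15*B_t + 5) dt + (15*B_t^2 + 10*B_t + 1) dB_t

Itô's formula for f(B_t) gives d f(B_t) = f'(B_t) dB_t + (1/2) f''(B_t) dt. Compute derivatives of f(x) = 5*x^3 + 5*x^2 + x + 5:
  f'(x)  = 15*x^2 + 10*x + 1
  f''(x) = 30*x + 10
Substitute x = B_t and multiply the f'' term by 1/2:
  drift     = (1/2) * (30*x + 10) evaluated at B_t = 15*B_t + 5
  diffusion = (15*x^2 + 10*x + 1) evaluated at B_t = 15*B_t^2 + 10*B_t + 1
Therefore d(5*B_t^3 + 5*B_t^2 + B_t + 5) = (15*B_t + 5) dt + (15*B_t^2 + 10*B_t + 1) dB_t.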